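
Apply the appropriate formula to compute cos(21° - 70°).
cos(21° - 70°) = cos 21° cos 70° + sin 21° sin 70° = 0.6561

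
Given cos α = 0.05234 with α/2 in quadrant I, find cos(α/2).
cos(α/2) = ±√((1 + cos α)/2); positive since α/2 ∈ QI, so cos(α/2) = 0.7254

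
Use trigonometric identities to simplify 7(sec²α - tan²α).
7(sec²α - tan²α) = 7 (using Pythagorean identity)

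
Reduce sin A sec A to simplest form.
sin A sec A = tan A (using Reciprocal + quotient)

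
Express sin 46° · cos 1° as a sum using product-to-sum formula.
sin 46° cos 1° = (1/2)[sin(46°+1°) + sin(46°-1°)]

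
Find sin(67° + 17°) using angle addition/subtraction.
sin(67° + 17°) = sin 67° cos 17° + cos 67° sin 17° = 0.9945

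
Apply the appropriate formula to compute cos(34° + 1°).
cos(34° + 1°) = cos 34° cos 1° - sin 34° sin 1° = 0.8192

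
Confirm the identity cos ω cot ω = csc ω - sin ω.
RHS = 1/sin ω - sin ω = (1 - sin²ω)/sin ω = cos²ω/sin ω = cos ω · (cos ω/sin ω) = cos ω cot ω = LHS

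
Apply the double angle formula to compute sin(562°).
sin(562°) = 2 sin 281° cos 281° = -0.3746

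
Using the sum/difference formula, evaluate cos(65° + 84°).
cos(65° + 84°) = cos 65° cos 84° - sin 65° sin 84° = -0.8572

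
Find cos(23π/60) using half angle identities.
cos(23π/60) = √((1 + cos 23π/30)/2) = 0.3584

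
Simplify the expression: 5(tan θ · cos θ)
5(tan θ · cos θ) = 5(sin θ) (using Quotient identity)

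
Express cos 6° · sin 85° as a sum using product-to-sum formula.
cos 6° sin 85° = (1/2)[sin(6°+85°) - sin(6°-85°)]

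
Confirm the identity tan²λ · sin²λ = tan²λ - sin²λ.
RHS = sin²λ/cos²λ - sin²λ = sin²λ(1/cos²λ - 1) = sin²λ · (1 - cos²λ)/cos²λ = sin²λ · sin²λ/cos²λ = sin²λ · tan²λ = LHS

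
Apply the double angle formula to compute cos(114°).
cos(114°) = cos²57° - sin²57° = -0.4067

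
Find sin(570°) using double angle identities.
sin(570°) = 2 sin 285° cos 285° = -1/2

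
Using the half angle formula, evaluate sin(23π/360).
sin(23π/360) = √((1 - cos 23π/180)/2) = 0.1994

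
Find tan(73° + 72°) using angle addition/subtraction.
tan(73° + 72°) = (tan 73° + tan 72°)/(1 - tan 73° tan 72°) = -0.7002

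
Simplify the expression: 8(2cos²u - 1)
8(2cos²u - 1) = 8(cos(2u)) (using Double angle)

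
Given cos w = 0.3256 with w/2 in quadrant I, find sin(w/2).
sin(w/2) = ±√((1 - cos w)/2); positive since w/2 ∈ QI, so sin(w/2) = 0.5807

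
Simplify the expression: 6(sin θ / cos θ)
6(sin θ / cos θ) = 6(tan θ) (using Quotient identity)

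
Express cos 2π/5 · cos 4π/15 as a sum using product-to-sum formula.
cos 2π/5 cos 4π/15 = (1/2)[cos(2π/5-4π/15) + cos(2π/5+4π/15)]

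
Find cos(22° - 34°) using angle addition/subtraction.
cos(22° - 34°) = cos 22° cos 34° + sin 22° sin 34° = 0.9781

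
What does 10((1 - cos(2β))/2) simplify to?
10((1 - cos(2β))/2) = 10(sin²β) (using Power reduction)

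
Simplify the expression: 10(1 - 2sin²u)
10(1 - 2sin²u) = 10(cos(2u)) (using Double angle)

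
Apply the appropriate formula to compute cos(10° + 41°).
cos(10° + 41°) = cos 10° cos 41° - sin 10° sin 41° = 0.6293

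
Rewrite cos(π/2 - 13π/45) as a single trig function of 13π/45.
cos(π/2 - 13π/45) = sin(13π/45)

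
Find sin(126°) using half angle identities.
sin(126°) = √((1 - cos 252°)/2) = 0.809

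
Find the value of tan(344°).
tan(344°) = -0.2867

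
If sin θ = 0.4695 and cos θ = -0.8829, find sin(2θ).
sin(2θ) = 2 sin θ cos θ = -0.829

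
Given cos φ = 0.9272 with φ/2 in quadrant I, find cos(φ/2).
cos(φ/2) = ±√((1 + cos φ)/2); positive since φ/2 ∈ QI, so cos(φ/2) = 0.9816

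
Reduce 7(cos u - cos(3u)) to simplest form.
7(cos u - cos(3u)) = 7(2 sin(2u) sin u) (using Sum-to-product)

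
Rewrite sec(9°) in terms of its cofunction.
sec(9°) = csc(90° - 9°) = csc(81°)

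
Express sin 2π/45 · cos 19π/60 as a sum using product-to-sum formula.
sin 2π/45 cos 19π/60 = (1/2)[sin(2π/45+19π/60) + sin(2π/45-19π/60)]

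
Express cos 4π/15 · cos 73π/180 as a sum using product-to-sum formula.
cos 4π/15 cos 73π/180 = (1/2)[cos(4π/15-73π/180) + cos(4π/15+73π/180)]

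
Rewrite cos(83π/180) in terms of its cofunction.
cos(83π/180) = sin(π/2 - 83π/180) = sin(7π/180)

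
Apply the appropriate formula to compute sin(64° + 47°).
sin(64° + 47°) = sin 64° cos 47° + cos 64° sin 47° = 0.9336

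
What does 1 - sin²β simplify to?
1 - sin²β = cos²β (using Pythagorean identity)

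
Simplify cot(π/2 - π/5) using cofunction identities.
cot(π/2 - π/5) = tan(π/5)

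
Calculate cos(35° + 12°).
cos(35° + 12°) = cos 35° cos 12° - sin 35° sin 12° = 0.682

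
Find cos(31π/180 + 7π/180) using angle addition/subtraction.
cos(31π/180 + 7π/180) = cos 31π/180 cos 7π/180 - sin 31π/180 sin 7π/180 = 0.788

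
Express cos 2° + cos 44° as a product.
cos 2° + cos 44° = 2 cos(23°) cos(-21°)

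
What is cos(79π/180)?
cos(79π/180) = 0.1908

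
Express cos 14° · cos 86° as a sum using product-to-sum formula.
cos 14° cos 86° = (1/2)[cos(14°-86°) + cos(14°+86°)]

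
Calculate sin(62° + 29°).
sin(62° + 29°) = sin 62° cos 29° + cos 62° sin 29° = 0.9998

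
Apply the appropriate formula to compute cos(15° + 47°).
cos(15° + 47°) = cos 15° cos 47° - sin 15° sin 47° = 0.4695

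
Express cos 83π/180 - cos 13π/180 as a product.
cos 83π/180 - cos 13π/180 = -2 sin(4π/15) sin(7π/36)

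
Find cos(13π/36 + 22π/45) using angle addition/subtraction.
cos(13π/36 + 22π/45) = cos 13π/36 cos 22π/45 - sin 13π/36 sin 22π/45 = -0.891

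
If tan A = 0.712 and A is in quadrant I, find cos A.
cos A = 0.8146 (using tan²A + 1 = sec²A)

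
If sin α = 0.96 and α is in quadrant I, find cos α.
cos α = 0.28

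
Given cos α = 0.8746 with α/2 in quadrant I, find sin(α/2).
sin(α/2) = ±√((1 - cos α)/2); positive since α/2 ∈ QI, so sin(α/2) = 0.2504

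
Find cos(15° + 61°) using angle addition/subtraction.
cos(15° + 61°) = cos 15° cos 61° - sin 15° sin 61° = 0.2419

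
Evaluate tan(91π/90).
tan(91π/90) = 0.03492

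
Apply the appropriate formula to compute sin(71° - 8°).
sin(71° - 8°) = sin 71° cos 8° - cos 71° sin 8° = 0.891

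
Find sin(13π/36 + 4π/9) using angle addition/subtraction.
sin(13π/36 + 4π/9) = sin 13π/36 cos 4π/9 + cos 13π/36 sin 4π/9 = 0.5736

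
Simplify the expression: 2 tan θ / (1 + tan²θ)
2 tan θ / (1 + tan²θ) = sin(2θ) (using Double angle)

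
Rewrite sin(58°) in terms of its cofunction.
sin(58°) = cos(90° - 58°) = cos(32°)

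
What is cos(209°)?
cos(209°) = -0.8746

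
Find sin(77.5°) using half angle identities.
sin(77.5°) = √((1 - cos 155°)/2) = 0.9763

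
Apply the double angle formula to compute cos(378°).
cos(378°) = cos²189° - sin²189° = 0.9511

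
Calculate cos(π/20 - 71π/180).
cos(π/20 - 71π/180) = cos π/20 cos 71π/180 + sin π/20 sin 71π/180 = 0.4695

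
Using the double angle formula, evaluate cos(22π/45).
cos(22π/45) = 2cos²11π/45 - 1 = 0.0349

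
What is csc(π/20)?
csc(π/20) = 6.392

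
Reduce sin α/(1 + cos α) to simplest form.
sin α/(1 + cos α) = tan(α/2) (using Half angle)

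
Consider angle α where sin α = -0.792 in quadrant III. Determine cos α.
cos α = ±√(1 - sin²α) = -0.6105 (negative in QIII)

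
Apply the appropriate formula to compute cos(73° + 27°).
cos(73° + 27°) = cos 73° cos 27° - sin 73° sin 27° = -0.1736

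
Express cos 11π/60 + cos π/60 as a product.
cos 11π/60 + cos π/60 = 2 cos(π/10) cos(π/12)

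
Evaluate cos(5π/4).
cos(5π/4) = -√2/2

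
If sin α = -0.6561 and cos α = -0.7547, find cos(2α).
cos(2α) = cos²α - sin²α = 0.1391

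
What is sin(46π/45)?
sin(46π/45) = -0.06976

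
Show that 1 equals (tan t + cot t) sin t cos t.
RHS = (sin t/cos t + cos t/sin t) sin t cos t = ((sin²t + cos²t)/(sin t cos t)) · sin t cos t = sin²t + cos²t = 1 = LHS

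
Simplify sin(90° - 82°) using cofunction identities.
sin(90° - 82°) = cos(82°)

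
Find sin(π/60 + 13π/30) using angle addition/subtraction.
sin(π/60 + 13π/30) = sin π/60 cos 13π/30 + cos π/60 sin 13π/30 = 0.9877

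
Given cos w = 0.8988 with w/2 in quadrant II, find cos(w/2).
cos(w/2) = ±√((1 + cos w)/2); negative since w/2 ∈ QII, so cos(w/2) = -0.9744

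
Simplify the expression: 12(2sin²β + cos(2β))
12(2sin²β + cos(2β)) = 12 (using Double angle)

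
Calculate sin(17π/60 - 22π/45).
sin(17π/60 - 22π/45) = sin 17π/60 cos 22π/45 - cos 17π/60 sin 22π/45 = -0.6018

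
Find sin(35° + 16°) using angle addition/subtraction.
sin(35° + 16°) = sin 35° cos 16° + cos 35° sin 16° = 0.7771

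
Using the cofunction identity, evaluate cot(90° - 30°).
cot(90° - 30°) = tan(30°) = √3/3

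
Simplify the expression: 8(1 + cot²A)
8(1 + cot²A) = 8(csc²A) (using Pythagorean identity)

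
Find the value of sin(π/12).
sin(π/12) = (√6-√2)/4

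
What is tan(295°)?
tan(295°) = -2.145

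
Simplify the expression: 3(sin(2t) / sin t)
3(sin(2t) / sin t) = 3(2 cos t) (using Double angle)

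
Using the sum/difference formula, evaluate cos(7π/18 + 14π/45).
cos(7π/18 + 14π/45) = cos 7π/18 cos 14π/45 - sin 7π/18 sin 14π/45 = -0.5878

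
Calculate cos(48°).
cos(48°) = 0.6691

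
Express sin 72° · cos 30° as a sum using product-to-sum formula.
sin 72° cos 30° = (1/2)[sin(72°+30°) + sin(72°-30°)]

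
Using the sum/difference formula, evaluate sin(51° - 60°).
sin(51° - 60°) = sin 51° cos 60° - cos 51° sin 60° = -0.1564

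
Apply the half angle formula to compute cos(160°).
cos(160°) = -√((1 + cos 320°)/2) = -0.9397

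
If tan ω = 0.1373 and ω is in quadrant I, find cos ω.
cos ω = 0.9907 (using tan²ω + 1 = sec²ω)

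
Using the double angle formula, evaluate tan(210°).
tan(210°) = 2 tan 105° / (1 - tan²105°) = √3/3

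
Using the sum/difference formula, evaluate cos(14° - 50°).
cos(14° - 50°) = cos 14° cos 50° + sin 14° sin 50° = 0.809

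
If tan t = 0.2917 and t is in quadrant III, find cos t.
cos t = -0.96 (using tan²t + 1 = sec²t)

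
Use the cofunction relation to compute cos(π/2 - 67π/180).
cos(π/2 - 67π/180) = sin(67π/180) = 0.9205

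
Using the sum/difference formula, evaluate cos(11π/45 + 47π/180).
cos(11π/45 + 47π/180) = cos 11π/45 cos 47π/180 - sin 11π/45 sin 47π/180 = -0.01745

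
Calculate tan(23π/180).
tan(23π/180) = 0.4245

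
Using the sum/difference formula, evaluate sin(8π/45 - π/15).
sin(8π/45 - π/15) = sin 8π/45 cos π/15 - cos 8π/45 sin π/15 = 0.342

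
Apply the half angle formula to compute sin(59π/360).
sin(59π/360) = √((1 - cos 59π/180)/2) = 0.4924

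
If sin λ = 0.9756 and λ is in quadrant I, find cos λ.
cos λ = 0.2196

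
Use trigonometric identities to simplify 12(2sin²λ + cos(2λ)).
12(2sin²λ + cos(2λ)) = 12 (using Double angle)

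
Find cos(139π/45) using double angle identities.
cos(139π/45) = cos²139π/90 - sin²139π/90 = -0.9613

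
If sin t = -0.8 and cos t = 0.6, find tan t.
tan t = sin t / cos t = -1.333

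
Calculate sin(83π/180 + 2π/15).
sin(83π/180 + 2π/15) = sin 83π/180 cos 2π/15 + cos 83π/180 sin 2π/15 = 0.9563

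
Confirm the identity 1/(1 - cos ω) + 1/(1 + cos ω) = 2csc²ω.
LHS = [(1 + cos ω) + (1 - cos ω)] / [(1 - cos ω)(1 + cos ω)] = 2/(1 - cos²ω) = 2/sin²ω = 2csc²ω = RHS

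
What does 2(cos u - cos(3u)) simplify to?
2(cos u - cos(3u)) = 2(2 sin(2u) sin u) (using Sum-to-product)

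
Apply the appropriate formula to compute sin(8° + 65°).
sin(8° + 65°) = sin 8° cos 65° + cos 8° sin 65° = 0.9563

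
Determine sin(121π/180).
sin(121π/180) = 0.8572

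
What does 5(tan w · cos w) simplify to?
5(tan w · cos w) = 5(sin w) (using Quotient identity)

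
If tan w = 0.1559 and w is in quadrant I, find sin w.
sin w = 0.154 (using tan²w + 1 = sec²w)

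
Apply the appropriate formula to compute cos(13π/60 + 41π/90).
cos(13π/60 + 41π/90) = cos 13π/60 cos 41π/90 - sin 13π/60 sin 41π/90 = -0.515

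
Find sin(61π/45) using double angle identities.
sin(61π/45) = 2 sin 61π/90 cos 61π/90 = -0.8988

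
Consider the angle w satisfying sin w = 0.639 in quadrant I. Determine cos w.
cos w = √(1 - sin²w) = 0.7692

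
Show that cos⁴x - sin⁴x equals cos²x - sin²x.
LHS = (cos²x - sin²x)(cos²x + sin²x) = (cos²x - sin²x) · 1 = cos²x - sin²x = RHS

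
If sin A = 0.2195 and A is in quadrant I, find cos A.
cos A = 0.9756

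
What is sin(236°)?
sin(236°) = -0.829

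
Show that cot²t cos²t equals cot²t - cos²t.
RHS = cos²t/sin²t - cos²t = cos²t(1/sin²t - 1) = cos²t · (1 - sin²t)/sin²t = cos²t · cos²t/sin²t = cos²t · cot²t = LHS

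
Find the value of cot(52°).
cot(52°) = 0.7813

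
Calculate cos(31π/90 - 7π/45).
cos(31π/90 - 7π/45) = cos 31π/90 cos 7π/45 + sin 31π/90 sin 7π/45 = 0.829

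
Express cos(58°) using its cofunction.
cos(58°) = sin(90° - 58°) = sin(32°)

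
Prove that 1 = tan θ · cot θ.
RHS = (sin θ/cos θ) · (cos θ/sin θ) = 1 = LHS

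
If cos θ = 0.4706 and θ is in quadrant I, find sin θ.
sin θ = 0.8823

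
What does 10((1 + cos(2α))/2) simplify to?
10((1 + cos(2α))/2) = 10(cos²α) (using Power reduction)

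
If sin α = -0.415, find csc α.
csc α = 1/sin α = -2.41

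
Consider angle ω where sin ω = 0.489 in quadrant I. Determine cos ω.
cos ω = √(1 - sin²ω) = 0.8723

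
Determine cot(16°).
cot(16°) = 3.487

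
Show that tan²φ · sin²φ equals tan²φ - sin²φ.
RHS = sin²φ/cos²φ - sin²φ = sin²φ(1/cos²φ - 1) = sin²φ · (1 - cos²φ)/cos²φ = sin²φ · sin²φ/cos²φ = sin²φ · tan²φ = LHS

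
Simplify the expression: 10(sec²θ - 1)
10(sec²θ - 1) = 10(tan²θ) (using Pythagorean identity)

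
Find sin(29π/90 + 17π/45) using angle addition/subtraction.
sin(29π/90 + 17π/45) = sin 29π/90 cos 17π/45 + cos 29π/90 sin 17π/45 = 0.809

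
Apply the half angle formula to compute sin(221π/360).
sin(221π/360) = √((1 - cos 221π/180)/2) = 0.9367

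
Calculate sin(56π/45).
sin(56π/45) = -0.6947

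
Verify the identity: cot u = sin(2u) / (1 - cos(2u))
RHS = 2 sin u cos u / (2sin²u) = cos u/sin u = cot u = LHS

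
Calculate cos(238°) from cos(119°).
cos(238°) = cos²119° - sin²119° = -0.5299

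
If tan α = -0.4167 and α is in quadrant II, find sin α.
sin α = 0.3846 (using tan²α + 1 = sec²α)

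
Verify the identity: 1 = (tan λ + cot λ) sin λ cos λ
RHS = (sin λ/cos λ + cos λ/sin λ) sin λ cos λ = ((sin²λ + cos²λ)/(sin λ cos λ)) · sin λ cos λ = sin²λ + cos²λ = 1 = LHS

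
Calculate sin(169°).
sin(169°) = 0.1908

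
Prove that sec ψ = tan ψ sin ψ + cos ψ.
RHS = sin²ψ/cos ψ + cos ψ = (sin²ψ + cos²ψ)/cos ψ = 1/cos ψ = sec ψ = LHS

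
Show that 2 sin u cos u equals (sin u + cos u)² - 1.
RHS = sin²u + 2 sin u cos u + cos²u - 1 = (sin²u + cos²u) + 2 sin u cos u - 1 = 1 + 2 sin u cos u - 1 = 2 sin u cos u = LHS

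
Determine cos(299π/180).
cos(299π/180) = 0.4848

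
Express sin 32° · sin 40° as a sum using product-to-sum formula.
sin 32° sin 40° = (1/2)[cos(32°-40°) - cos(32°+40°)]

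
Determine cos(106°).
cos(106°) = -0.2756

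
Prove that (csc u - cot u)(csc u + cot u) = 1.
LHS = csc²u - cot²u = (1 + cot²u) - cot²u = 1 = RHS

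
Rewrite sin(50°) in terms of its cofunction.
sin(50°) = cos(90° - 50°) = cos(40°)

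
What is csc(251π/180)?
csc(251π/180) = -1.058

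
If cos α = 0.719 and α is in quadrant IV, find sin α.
sin α = -0.695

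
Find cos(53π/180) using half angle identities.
cos(53π/180) = √((1 + cos 53π/90)/2) = 0.6018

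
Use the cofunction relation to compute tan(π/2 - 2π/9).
tan(π/2 - 2π/9) = cot(2π/9) = 1.192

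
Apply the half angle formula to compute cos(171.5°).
cos(171.5°) = -√((1 + cos 343°)/2) = -0.989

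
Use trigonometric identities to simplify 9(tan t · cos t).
9(tan t · cos t) = 9(sin t) (using Quotient identity)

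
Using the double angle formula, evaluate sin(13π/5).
sin(13π/5) = 2 sin 13π/10 cos 13π/10 = 0.9511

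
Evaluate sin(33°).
sin(33°) = 0.5446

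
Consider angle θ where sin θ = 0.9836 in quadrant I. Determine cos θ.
cos θ = √(1 - sin²θ) = 0.1804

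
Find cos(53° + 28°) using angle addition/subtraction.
cos(53° + 28°) = cos 53° cos 28° - sin 53° sin 28° = 0.1564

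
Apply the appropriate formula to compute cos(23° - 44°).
cos(23° - 44°) = cos 23° cos 44° + sin 23° sin 44° = 0.9336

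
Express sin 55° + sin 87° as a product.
sin 55° + sin 87° = 2 sin(71°) cos(-16°)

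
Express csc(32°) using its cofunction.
csc(32°) = sec(90° - 32°) = sec(58°)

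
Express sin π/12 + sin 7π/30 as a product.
sin π/12 + sin 7π/30 = 2 sin(19π/120) cos(-3π/40)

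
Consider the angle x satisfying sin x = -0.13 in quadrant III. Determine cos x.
cos x = ±√(1 - sin²x) = -0.9915 (negative in QIII)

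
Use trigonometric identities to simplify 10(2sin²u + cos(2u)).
10(2sin²u + cos(2u)) = 10 (using Double angle)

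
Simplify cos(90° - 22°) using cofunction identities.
cos(90° - 22°) = sin(22°)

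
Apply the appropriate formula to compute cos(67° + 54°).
cos(67° + 54°) = cos 67° cos 54° - sin 67° sin 54° = -0.515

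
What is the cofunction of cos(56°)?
cos(56°) = sin(90° - 56°) = sin(34°)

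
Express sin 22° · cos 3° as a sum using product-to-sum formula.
sin 22° cos 3° = (1/2)[sin(22°+3°) + sin(22°-3°)]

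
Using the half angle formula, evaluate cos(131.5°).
cos(131.5°) = -√((1 + cos 263°)/2) = -0.6626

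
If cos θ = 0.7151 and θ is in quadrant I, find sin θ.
sin θ = 0.699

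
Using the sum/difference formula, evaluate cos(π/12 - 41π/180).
cos(π/12 - 41π/180) = cos π/12 cos 41π/180 + sin π/12 sin 41π/180 = 0.8988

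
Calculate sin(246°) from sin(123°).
sin(246°) = 2 sin 123° cos 123° = -0.9135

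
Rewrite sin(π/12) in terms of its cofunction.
sin(π/12) = cos(π/2 - π/12) = cos(5π/12)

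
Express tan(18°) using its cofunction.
tan(18°) = cot(90° - 18°) = cot(72°)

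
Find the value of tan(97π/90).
tan(97π/90) = 0.2493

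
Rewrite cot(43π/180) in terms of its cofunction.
cot(43π/180) = tan(π/2 - 43π/180) = tan(47π/180)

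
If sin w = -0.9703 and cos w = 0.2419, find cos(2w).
cos(2w) = cos²w - sin²w = -0.883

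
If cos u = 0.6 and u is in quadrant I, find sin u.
sin u = 0.8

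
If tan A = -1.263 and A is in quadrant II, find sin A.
sin A = 0.784 (using tan²A + 1 = sec²A)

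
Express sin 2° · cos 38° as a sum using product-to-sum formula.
sin 2° cos 38° = (1/2)[sin(2°+38°) + sin(2°-38°)]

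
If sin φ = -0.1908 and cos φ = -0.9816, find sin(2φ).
sin(2φ) = 2 sin φ cos φ = 0.3746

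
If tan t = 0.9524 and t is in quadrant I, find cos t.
cos t = 0.7241 (using tan²t + 1 = sec²t)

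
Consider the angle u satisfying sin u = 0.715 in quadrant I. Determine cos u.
cos u = √(1 - sin²u) = 0.6991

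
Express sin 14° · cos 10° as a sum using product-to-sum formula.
sin 14° cos 10° = (1/2)[sin(14°+10°) + sin(14°-10°)]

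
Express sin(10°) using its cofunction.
sin(10°) = cos(90° - 10°) = cos(80°)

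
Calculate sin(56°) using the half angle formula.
sin(56°) = √((1 - cos 112°)/2) = 0.829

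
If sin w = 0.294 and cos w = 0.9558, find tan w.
tan w = sin w / cos w = 0.3076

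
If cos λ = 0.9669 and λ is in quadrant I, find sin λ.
sin λ = 0.2552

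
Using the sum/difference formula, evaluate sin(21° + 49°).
sin(21° + 49°) = sin 21° cos 49° + cos 21° sin 49° = 0.9397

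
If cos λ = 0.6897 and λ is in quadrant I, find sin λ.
sin λ = 0.7241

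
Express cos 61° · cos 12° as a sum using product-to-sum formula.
cos 61° cos 12° = (1/2)[cos(61°-12°) + cos(61°+12°)]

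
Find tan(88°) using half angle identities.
tan(88°) = sin 176° / (1 + cos 176°) = 28.64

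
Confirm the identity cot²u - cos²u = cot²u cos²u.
LHS = cos²u/sin²u - cos²u = cos²u(1/sin²u - 1) = cos²u · (1 - sin²u)/sin²u = cos²u · cos²u/sin²u = cos²u · cot²u = RHS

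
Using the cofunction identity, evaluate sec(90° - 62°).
sec(90° - 62°) = csc(62°) = 1.133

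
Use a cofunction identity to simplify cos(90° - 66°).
cos(90° - 66°) = sin(66°)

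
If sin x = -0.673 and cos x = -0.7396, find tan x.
tan x = sin x / cos x = 0.91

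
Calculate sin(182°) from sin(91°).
sin(182°) = 2 sin 91° cos 91° = -0.0349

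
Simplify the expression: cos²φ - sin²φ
cos²φ - sin²φ = cos(2φ) (using Double angle)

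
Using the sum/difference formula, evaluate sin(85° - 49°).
sin(85° - 49°) = sin 85° cos 49° - cos 85° sin 49° = 0.5878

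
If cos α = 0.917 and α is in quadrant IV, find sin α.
sin α = -0.3989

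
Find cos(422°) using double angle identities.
cos(422°) = cos²211° - sin²211° = 0.4695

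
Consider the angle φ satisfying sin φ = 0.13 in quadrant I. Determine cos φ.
cos φ = √(1 - sin²φ) = 0.9915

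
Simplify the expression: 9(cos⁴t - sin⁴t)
9(cos⁴t - sin⁴t) = 9(cos(2t)) (using Factoring + double angle)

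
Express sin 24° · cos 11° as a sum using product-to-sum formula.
sin 24° cos 11° = (1/2)[sin(24°+11°) + sin(24°-11°)]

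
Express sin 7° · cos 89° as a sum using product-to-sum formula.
sin 7° cos 89° = (1/2)[sin(7°+89°) + sin(7°-89°)]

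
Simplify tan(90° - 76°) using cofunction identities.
tan(90° - 76°) = cot(76°)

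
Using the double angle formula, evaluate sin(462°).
sin(462°) = 2 sin 231° cos 231° = 0.9781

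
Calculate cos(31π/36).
cos(31π/36) = -0.9063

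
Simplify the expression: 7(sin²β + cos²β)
7(sin²β + cos²β) = 7 (using Pythagorean identity)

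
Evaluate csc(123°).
csc(123°) = 1.192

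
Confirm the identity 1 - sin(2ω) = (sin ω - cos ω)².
RHS = sin²ω - 2 sin ω cos ω + cos²ω = (sin²ω + cos²ω) - 2 sin ω cos ω = 1 - sin(2ω) = LHS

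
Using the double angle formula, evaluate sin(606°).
sin(606°) = 2 sin 303° cos 303° = -0.9135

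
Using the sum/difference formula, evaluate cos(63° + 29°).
cos(63° + 29°) = cos 63° cos 29° - sin 63° sin 29° = -0.0349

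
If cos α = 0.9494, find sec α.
sec α = 1/cos α = 1.053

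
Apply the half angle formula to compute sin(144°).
sin(144°) = √((1 - cos 288°)/2) = 0.5878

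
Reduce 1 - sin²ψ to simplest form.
1 - sin²ψ = cos²ψ (using Pythagorean identity)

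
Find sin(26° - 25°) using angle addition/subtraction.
sin(26° - 25°) = sin 26° cos 25° - cos 26° sin 25° = 0.01745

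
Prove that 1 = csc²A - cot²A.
RHS = 1/sin²A - cos²A/sin²A = (1 - cos²A)/sin²A = sin²A/sin²A = 1 = LHS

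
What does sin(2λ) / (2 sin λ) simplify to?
sin(2λ) / (2 sin λ) = cos λ (using Double angle)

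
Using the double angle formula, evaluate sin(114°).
sin(114°) = 2 sin 57° cos 57° = 0.9135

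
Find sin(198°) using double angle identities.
sin(198°) = 2 sin 99° cos 99° = -0.309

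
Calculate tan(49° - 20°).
tan(49° - 20°) = (tan 49° - tan 20°)/(1 + tan 49° tan 20°) = 0.5543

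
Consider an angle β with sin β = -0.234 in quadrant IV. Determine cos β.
cos β = √(1 - sin²β) = 0.9722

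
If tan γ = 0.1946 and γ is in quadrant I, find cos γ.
cos γ = 0.9816 (using tan²γ + 1 = sec²γ)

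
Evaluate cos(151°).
cos(151°) = -0.8746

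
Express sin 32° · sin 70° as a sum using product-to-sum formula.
sin 32° sin 70° = (1/2)[cos(32°-70°) - cos(32°+70°)]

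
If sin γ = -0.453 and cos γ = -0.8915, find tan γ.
tan γ = sin γ / cos γ = 0.5081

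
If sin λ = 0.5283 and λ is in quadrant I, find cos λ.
cos λ = 0.8491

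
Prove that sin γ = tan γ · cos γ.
RHS = (sin γ/cos γ) · cos γ = sin γ = LHS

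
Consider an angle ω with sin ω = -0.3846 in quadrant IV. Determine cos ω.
cos ω = √(1 - sin²ω) = 0.9231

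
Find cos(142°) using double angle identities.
cos(142°) = cos²71° - sin²71° = -0.788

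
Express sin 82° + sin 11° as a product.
sin 82° + sin 11° = 2 sin(46.5°) cos(35.5°)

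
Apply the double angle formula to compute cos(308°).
cos(308°) = cos²154° - sin²154° = 0.6157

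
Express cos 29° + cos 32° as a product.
cos 29° + cos 32° = 2 cos(30.5°) cos(-1.5°)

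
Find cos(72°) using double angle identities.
cos(72°) = cos²36° - sin²36° = 0.309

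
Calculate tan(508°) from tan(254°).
tan(508°) = 2 tan 254° / (1 - tan²254°) = -0.6249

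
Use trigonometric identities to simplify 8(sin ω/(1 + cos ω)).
8(sin ω/(1 + cos ω)) = 8(tan(ω/2)) (using Half angle)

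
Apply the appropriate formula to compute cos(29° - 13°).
cos(29° - 13°) = cos 29° cos 13° + sin 29° sin 13° = 0.9613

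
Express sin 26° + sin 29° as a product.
sin 26° + sin 29° = 2 sin(27.5°) cos(-1.5°)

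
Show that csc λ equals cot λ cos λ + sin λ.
RHS = cos²λ/sin λ + sin λ = (cos²λ + sin²λ)/sin λ = 1/sin λ = csc λ = LHS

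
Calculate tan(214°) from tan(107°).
tan(214°) = 2 tan 107° / (1 - tan²107°) = 0.6745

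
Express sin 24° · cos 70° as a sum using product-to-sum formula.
sin 24° cos 70° = (1/2)[sin(24°+70°) + sin(24°-70°)]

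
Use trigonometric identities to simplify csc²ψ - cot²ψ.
csc²ψ - cot²ψ = 1 (using Pythagorean identity)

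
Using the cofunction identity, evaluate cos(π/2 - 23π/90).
cos(π/2 - 23π/90) = sin(23π/90) = 0.7193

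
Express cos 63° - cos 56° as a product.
cos 63° - cos 56° = -2 sin(59.5°) sin(3.5°)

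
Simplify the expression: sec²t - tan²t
sec²t - tan²t = 1 (using Pythagorean identity)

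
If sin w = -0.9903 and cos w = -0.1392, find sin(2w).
sin(2w) = 2 sin w cos w = 0.2757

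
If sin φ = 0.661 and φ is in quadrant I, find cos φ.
cos φ = 0.7504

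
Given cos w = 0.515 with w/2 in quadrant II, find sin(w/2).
sin(w/2) = ±√((1 - cos w)/2); positive since w/2 ∈ QII, so sin(w/2) = 0.4924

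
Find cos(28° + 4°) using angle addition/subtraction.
cos(28° + 4°) = cos 28° cos 4° - sin 28° sin 4° = 0.848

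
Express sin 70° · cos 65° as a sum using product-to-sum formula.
sin 70° cos 65° = (1/2)[sin(70°+65°) + sin(70°-65°)]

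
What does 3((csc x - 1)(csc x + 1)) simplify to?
3((csc x - 1)(csc x + 1)) = 3(cot²x) (using Diff. of squares)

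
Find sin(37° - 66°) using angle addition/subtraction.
sin(37° - 66°) = sin 37° cos 66° - cos 37° sin 66° = -0.4848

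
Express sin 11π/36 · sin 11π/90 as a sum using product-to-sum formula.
sin 11π/36 sin 11π/90 = (1/2)[cos(11π/36-11π/90) - cos(11π/36+11π/90)]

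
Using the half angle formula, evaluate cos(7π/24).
cos(7π/24) = √((1 + cos 7π/12)/2) = 0.6088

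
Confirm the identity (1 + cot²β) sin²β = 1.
LHS = csc²β · sin²β = (1/sin²β) · sin²β = 1 = RHS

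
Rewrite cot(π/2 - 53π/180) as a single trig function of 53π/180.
cot(π/2 - 53π/180) = tan(53π/180)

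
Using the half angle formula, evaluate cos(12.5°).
cos(12.5°) = √((1 + cos 25°)/2) = 0.9763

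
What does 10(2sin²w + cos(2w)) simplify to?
10(2sin²w + cos(2w)) = 10 (using Double angle)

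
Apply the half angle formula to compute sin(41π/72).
sin(41π/72) = √((1 - cos 41π/36)/2) = 0.9763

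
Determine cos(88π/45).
cos(88π/45) = 0.9903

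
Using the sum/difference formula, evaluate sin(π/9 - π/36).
sin(π/9 - π/36) = sin π/9 cos π/36 - cos π/9 sin π/36 = (√6-√2)/4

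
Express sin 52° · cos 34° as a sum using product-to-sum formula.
sin 52° cos 34° = (1/2)[sin(52°+34°) + sin(52°-34°)]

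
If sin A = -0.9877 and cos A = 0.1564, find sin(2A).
sin(2A) = 2 sin A cos A = -0.309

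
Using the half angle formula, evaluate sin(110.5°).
sin(110.5°) = √((1 - cos 221°)/2) = 0.9367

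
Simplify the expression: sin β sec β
sin β sec β = tan β (using Reciprocal + quotient)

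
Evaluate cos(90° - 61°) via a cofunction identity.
cos(90° - 61°) = sin(61°) = 0.8746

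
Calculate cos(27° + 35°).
cos(27° + 35°) = cos 27° cos 35° - sin 27° sin 35° = 0.4695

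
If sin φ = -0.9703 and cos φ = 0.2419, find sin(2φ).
sin(2φ) = 2 sin φ cos φ = -0.4694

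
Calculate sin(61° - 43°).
sin(61° - 43°) = sin 61° cos 43° - cos 61° sin 43° = 0.309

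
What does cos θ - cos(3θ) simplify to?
cos θ - cos(3θ) = 2 sin(2θ) sin θ (using Sum-to-product)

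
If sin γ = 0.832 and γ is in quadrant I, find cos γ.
cos γ = 0.5548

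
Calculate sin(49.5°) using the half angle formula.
sin(49.5°) = √((1 - cos 99°)/2) = 0.7604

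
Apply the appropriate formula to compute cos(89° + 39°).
cos(89° + 39°) = cos 89° cos 39° - sin 89° sin 39° = -0.6157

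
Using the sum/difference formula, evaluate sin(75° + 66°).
sin(75° + 66°) = sin 75° cos 66° + cos 75° sin 66° = 0.6293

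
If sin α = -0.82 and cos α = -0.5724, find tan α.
tan α = sin α / cos α = 1.433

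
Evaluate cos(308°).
cos(308°) = 0.6157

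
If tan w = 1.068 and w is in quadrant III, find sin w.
sin w = -0.73 (using tan²w + 1 = sec²w)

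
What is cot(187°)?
cot(187°) = 8.144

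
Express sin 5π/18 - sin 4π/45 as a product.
sin 5π/18 - sin 4π/45 = 2 cos(11π/60) sin(17π/180)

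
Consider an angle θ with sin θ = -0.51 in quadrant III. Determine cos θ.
cos θ = ±√(1 - sin²θ) = -0.8602 (negative in QIII)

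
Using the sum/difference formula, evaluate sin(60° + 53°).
sin(60° + 53°) = sin 60° cos 53° + cos 60° sin 53° = 0.9205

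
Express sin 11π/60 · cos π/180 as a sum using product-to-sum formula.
sin 11π/60 cos π/180 = (1/2)[sin(11π/60+π/180) + sin(11π/60-π/180)]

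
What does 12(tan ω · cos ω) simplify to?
12(tan ω · cos ω) = 12(sin ω) (using Quotient identity)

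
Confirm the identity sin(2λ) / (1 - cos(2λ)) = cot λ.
LHS = 2 sin λ cos λ / (2sin²λ) = cos λ/sin λ = cot λ = RHS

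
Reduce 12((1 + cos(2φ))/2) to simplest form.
12((1 + cos(2φ))/2) = 12(cos²φ) (using Power reduction)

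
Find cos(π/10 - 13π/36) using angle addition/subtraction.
cos(π/10 - 13π/36) = cos π/10 cos 13π/36 + sin π/10 sin 13π/36 = 0.682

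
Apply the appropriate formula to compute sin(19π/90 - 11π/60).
sin(19π/90 - 11π/60) = sin 19π/90 cos 11π/60 - cos 19π/90 sin 11π/60 = 0.08716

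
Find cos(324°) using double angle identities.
cos(324°) = cos²162° - sin²162° = 0.809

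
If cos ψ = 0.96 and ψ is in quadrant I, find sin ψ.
sin ψ = 0.28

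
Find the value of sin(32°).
sin(32°) = 0.5299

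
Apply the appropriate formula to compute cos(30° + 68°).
cos(30° + 68°) = cos 30° cos 68° - sin 30° sin 68° = -0.1392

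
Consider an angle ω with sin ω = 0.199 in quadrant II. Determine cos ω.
cos ω = ±√(1 - sin²ω) = -0.98 (negative in QII)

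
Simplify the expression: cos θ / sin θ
cos θ / sin θ = cot θ (using Quotient identity)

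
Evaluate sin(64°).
sin(64°) = 0.8988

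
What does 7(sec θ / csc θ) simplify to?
7(sec θ / csc θ) = 7(tan θ) (using Reciprocal identities)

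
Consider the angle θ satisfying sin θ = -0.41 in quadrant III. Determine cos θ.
cos θ = ±√(1 - sin²θ) = -0.9121 (negative in QIII)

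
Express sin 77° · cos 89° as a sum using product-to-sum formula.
sin 77° cos 89° = (1/2)[sin(77°+89°) + sin(77°-89°)]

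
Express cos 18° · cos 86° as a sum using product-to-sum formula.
cos 18° cos 86° = (1/2)[cos(18°-86°) + cos(18°+86°)]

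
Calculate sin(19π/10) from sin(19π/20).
sin(19π/10) = 2 sin 19π/20 cos 19π/20 = -0.309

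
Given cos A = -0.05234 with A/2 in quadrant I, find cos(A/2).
cos(A/2) = ±√((1 + cos A)/2); positive since A/2 ∈ QI, so cos(A/2) = 0.6884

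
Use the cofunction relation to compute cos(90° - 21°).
cos(90° - 21°) = sin(21°) = 0.3584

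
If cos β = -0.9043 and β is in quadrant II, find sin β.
sin β = 0.4269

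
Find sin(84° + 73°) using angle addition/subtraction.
sin(84° + 73°) = sin 84° cos 73° + cos 84° sin 73° = 0.3907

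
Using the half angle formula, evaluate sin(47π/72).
sin(47π/72) = √((1 - cos 47π/36)/2) = 0.887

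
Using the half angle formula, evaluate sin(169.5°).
sin(169.5°) = √((1 - cos 339°)/2) = 0.1822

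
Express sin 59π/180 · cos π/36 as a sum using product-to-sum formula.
sin 59π/180 cos π/36 = (1/2)[sin(59π/180+π/36) + sin(59π/180-π/36)]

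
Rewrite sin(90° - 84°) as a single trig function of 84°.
sin(90° - 84°) = cos(84°)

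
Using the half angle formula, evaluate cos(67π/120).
cos(67π/120) = -√((1 + cos 67π/60)/2) = -0.1822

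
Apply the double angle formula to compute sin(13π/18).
sin(13π/18) = 2 sin 13π/36 cos 13π/36 = 0.766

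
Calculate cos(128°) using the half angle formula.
cos(128°) = -√((1 + cos 256°)/2) = -0.6157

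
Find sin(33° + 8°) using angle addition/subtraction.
sin(33° + 8°) = sin 33° cos 8° + cos 33° sin 8° = 0.6561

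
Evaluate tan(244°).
tan(244°) = 2.05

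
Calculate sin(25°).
sin(25°) = 0.4226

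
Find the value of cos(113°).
cos(113°) = -0.3907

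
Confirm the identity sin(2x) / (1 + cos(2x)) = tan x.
LHS = 2 sin x cos x / (2cos²x) = sin x/cos x = tan x = RHS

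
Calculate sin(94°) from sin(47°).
sin(94°) = 2 sin 47° cos 47° = 0.9976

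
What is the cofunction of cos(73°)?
cos(73°) = sin(90° - 73°) = sin(17°)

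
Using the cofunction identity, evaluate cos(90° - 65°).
cos(90° - 65°) = sin(65°) = 0.9063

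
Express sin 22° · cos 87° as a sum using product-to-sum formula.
sin 22° cos 87° = (1/2)[sin(22°+87°) + sin(22°-87°)]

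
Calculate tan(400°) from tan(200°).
tan(400°) = 2 tan 200° / (1 - tan²200°) = 0.8391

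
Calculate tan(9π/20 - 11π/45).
tan(9π/20 - 11π/45) = (tan 9π/20 - tan 11π/45)/(1 + tan 9π/20 tan 11π/45) = 0.7536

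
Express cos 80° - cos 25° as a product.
cos 80° - cos 25° = -2 sin(52.5°) sin(27.5°)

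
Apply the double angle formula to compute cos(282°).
cos(282°) = cos²141° - sin²141° = 0.2079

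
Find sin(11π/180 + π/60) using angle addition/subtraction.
sin(11π/180 + π/60) = sin 11π/180 cos π/60 + cos 11π/180 sin π/60 = 0.2419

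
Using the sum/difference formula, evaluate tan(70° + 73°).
tan(70° + 73°) = (tan 70° + tan 73°)/(1 - tan 70° tan 73°) = -0.7536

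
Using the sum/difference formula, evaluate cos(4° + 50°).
cos(4° + 50°) = cos 4° cos 50° - sin 4° sin 50° = 0.5878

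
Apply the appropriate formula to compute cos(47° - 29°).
cos(47° - 29°) = cos 47° cos 29° + sin 47° sin 29° = 0.9511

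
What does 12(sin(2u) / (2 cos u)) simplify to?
12(sin(2u) / (2 cos u)) = 12(sin u) (using Double angle)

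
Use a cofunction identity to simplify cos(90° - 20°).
cos(90° - 20°) = sin(20°)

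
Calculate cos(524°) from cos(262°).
cos(524°) = cos²262° - sin²262° = -0.9613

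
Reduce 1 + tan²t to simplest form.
1 + tan²t = sec²t (using Pythagorean identity)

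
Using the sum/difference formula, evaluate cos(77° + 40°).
cos(77° + 40°) = cos 77° cos 40° - sin 77° sin 40° = -0.454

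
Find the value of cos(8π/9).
cos(8π/9) = -0.9397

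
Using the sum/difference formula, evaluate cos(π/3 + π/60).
cos(π/3 + π/60) = cos π/3 cos π/60 - sin π/3 sin π/60 = 0.454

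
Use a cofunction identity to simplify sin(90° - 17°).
sin(90° - 17°) = cos(17°)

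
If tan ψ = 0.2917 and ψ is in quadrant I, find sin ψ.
sin ψ = 0.28 (using tan²ψ + 1 = sec²ψ)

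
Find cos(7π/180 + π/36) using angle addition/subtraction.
cos(7π/180 + π/36) = cos 7π/180 cos π/36 - sin 7π/180 sin π/36 = 0.9781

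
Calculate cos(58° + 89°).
cos(58° + 89°) = cos 58° cos 89° - sin 58° sin 89° = -0.8387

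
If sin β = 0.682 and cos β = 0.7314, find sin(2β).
sin(2β) = 2 sin β cos β = 0.9976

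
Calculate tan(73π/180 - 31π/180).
tan(73π/180 - 31π/180) = (tan 73π/180 - tan 31π/180)/(1 + tan 73π/180 tan 31π/180) = 0.9004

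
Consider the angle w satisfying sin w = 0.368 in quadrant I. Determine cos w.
cos w = √(1 - sin²w) = 0.9298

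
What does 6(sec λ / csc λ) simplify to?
6(sec λ / csc λ) = 6(tan λ) (using Reciprocal identities)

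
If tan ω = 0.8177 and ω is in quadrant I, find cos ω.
cos ω = 0.7741 (using tan²ω + 1 = sec²ω)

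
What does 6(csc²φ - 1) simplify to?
6(csc²φ - 1) = 6(cot²φ) (using Pythagorean identity)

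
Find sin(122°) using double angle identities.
sin(122°) = 2 sin 61° cos 61° = 0.848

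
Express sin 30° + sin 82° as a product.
sin 30° + sin 82° = 2 sin(56°) cos(-26°)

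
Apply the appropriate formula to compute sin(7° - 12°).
sin(7° - 12°) = sin 7° cos 12° - cos 7° sin 12° = -0.08716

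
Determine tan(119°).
tan(119°) = -1.804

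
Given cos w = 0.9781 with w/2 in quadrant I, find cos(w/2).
cos(w/2) = ±√((1 + cos w)/2); positive since w/2 ∈ QI, so cos(w/2) = 0.9945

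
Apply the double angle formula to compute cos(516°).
cos(516°) = cos²258° - sin²258° = -0.9135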